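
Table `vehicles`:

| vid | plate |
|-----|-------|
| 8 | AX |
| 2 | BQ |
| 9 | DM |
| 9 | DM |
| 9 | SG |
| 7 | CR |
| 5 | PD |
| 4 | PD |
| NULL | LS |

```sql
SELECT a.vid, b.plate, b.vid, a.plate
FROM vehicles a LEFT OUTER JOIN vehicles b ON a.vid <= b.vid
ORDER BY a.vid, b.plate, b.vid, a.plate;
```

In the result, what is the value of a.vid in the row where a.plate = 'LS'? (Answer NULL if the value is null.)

LEFT JOIN keeps every row from `vehicles a`; unmatched rows get NULL for `vehicles b`'s columns.
Matching on a.vid <= b.vid. A NULL in a compared column never satisfies the condition.
- vid=8: 4 matching b row(s), so 4 row(s) emitted.
- vid=2: 8 matching b row(s), so 8 row(s) emitted.
- vid=9: 3 matching b row(s), so 3 row(s) emitted.
- vid=9: 3 matching b row(s), so 3 row(s) emitted.
- vid=9: 3 matching b row(s), so 3 row(s) emitted.
- vid=7: 5 matching b row(s), so 5 row(s) emitted.
- vid=5: 6 matching b row(s), so 6 row(s) emitted.
- vid=4: 7 matching b row(s), so 7 row(s) emitted.
- vid=NULL: no b row matches, row kept with b columns NULL.

NULL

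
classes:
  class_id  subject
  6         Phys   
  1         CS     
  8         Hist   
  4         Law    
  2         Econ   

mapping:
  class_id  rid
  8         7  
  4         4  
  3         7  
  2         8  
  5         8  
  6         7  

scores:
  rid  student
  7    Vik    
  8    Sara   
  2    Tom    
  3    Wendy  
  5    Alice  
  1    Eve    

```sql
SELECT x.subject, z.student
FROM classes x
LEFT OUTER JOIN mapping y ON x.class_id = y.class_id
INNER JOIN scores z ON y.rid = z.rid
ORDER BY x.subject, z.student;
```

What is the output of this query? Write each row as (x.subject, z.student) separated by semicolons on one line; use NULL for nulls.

(Econ, Sara); (Hist, Vik); (Phys, Vik)

Joins associate left-to-right: classes LEFT JOIN mapping on class_id gives 5 intermediate row(s).
Then INNER JOIN `scores z` on rid: keep only rows whose y.rid appears in z.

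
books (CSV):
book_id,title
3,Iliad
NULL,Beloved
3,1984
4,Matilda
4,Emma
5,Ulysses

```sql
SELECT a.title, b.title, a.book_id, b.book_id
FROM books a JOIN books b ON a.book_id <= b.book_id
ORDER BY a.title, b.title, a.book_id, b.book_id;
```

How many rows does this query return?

INNER JOIN keeps only pairs where the ON condition holds.
Matching on a.book_id <= b.book_id. A NULL in a compared column never satisfies the condition.
- book_id=3: 5 matching b row(s), so 5 row(s) emitted.
- book_id=NULL: no matching b row, dropped.
- book_id=3: 5 matching b row(s), so 5 row(s) emitted.
- book_id=4: 3 matching b row(s), so 3 row(s) emitted.
- book_id=4: 3 matching b row(s), so 3 row(s) emitted.
- book_id=5: 1 matching b row(s), so 1 row(s) emitted.
Total: 17 rows.

17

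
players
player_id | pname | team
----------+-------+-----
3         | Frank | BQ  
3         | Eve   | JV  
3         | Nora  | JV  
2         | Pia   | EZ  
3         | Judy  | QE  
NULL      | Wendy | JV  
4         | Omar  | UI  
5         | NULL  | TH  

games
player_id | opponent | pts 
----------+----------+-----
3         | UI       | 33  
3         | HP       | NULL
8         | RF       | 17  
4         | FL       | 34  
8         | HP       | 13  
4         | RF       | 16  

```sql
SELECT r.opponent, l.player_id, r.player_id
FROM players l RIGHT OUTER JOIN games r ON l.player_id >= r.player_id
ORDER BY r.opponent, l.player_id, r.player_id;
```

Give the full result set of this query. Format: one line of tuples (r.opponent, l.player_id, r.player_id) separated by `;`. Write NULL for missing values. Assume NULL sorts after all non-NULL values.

(FL, 4, 4); (FL, 5, 4); (HP, 3, 3); (HP, 3, 3); (HP, 3, 3); (HP, 3, 3); (HP, 4, 3); (HP, 5, 3); (HP, NULL, 8); (RF, 4, 4); (RF, 5, 4); (RF, NULL, 8); (UI, 3, 3); (UI, 3, 3); (UI, 3, 3); (UI, 3, 3); (UI, 4, 3); (UI, 5, 3)

RIGHT JOIN keeps every row from `games`; unmatched rows get NULL for `players`'s columns.
Matching on l.player_id >= r.player_id. A NULL in a compared column never satisfies the condition.
- player_id=3: 2 matching r row(s), so 2 row(s) emitted.
- player_id=3: 2 matching r row(s), so 2 row(s) emitted.
- player_id=3: 2 matching r row(s), so 2 row(s) emitted.
- player_id=2: no matching r row.
- player_id=3: 2 matching r row(s), so 2 row(s) emitted.
- player_id=NULL: no matching r row.
- player_id=4: 4 matching r row(s), so 4 row(s) emitted.
- player_id=5: 4 matching r row(s), so 4 row(s) emitted.
- 2 row(s) from r found no l partner → padded with NULL.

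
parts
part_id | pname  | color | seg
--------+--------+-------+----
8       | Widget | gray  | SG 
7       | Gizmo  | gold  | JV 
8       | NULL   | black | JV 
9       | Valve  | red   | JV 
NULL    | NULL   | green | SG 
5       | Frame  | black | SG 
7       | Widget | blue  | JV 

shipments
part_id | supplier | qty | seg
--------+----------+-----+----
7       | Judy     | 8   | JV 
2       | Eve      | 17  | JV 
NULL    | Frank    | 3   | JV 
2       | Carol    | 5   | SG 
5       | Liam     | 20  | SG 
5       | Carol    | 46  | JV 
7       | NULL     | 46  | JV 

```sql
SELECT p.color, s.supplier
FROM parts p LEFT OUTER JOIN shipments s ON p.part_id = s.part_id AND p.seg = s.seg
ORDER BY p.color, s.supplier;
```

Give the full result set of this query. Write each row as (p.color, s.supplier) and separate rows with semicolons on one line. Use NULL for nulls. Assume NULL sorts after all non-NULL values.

LEFT JOIN keeps every row from `parts`; unmatched rows get NULL for `shipments`'s columns.
Matching on p.part_id = s.part_id AND p.seg = s.seg. A NULL in a compared column never satisfies the condition.
- part_id=8, seg=SG: no s row matches, row kept with s columns NULL.
- part_id=7, seg=JV: 2 matching s row(s), so 2 row(s) emitted.
- part_id=8, seg=JV: no s row matches, row kept with s columns NULL.
- part_id=9, seg=JV: no s row matches, row kept with s columns NULL.
- part_id=NULL, seg=SG: no s row matches, row kept with s columns NULL.
- part_id=5, seg=SG: 1 matching s row(s), so 1 row(s) emitted.
- part_id=7, seg=JV: 2 matching s row(s), so 2 row(s) emitted.
After projecting and ordering:
p.color | s.supplier
black | Liam
black | NULL
blue | Judy
blue | NULL
gold | Judy
gold | NULL
gray | NULL
green | NULL
red | NULL

(black, Liam); (black, NULL); (blue, Judy); (blue, NULL); (gold, Judy); (gold, NULL); (gray, NULL); (green, NULL); (red, NULL)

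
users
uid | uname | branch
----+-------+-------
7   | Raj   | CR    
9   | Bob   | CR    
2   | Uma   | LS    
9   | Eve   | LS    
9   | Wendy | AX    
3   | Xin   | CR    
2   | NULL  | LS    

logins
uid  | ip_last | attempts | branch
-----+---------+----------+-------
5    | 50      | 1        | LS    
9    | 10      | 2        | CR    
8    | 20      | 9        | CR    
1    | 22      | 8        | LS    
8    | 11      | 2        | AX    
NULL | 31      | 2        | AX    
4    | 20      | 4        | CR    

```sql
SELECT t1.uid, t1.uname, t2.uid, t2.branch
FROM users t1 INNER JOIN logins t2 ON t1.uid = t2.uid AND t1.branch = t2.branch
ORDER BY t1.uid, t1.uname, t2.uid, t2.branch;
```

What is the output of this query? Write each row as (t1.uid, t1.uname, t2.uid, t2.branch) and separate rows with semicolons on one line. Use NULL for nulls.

INNER JOIN keeps only pairs where the ON condition holds.
Matching on t1.uid = t2.uid AND t1.branch = t2.branch. A NULL in a compared column never satisfies the condition.
- uid=7, branch=CR: no matching t2 row, dropped.
- uid=9, branch=CR: 1 matching t2 row(s), so 1 row(s) emitted.
- uid=2, branch=LS: no matching t2 row, dropped.
- uid=9, branch=LS: no matching t2 row, dropped.
- uid=9, branch=AX: no matching t2 row, dropped.
- uid=3, branch=CR: no matching t2 row, dropped.
- uid=2, branch=LS: no matching t2 row, dropped.
After projecting and ordering:
t1.uid | t1.uname | t2.uid | t2.branch
9 | Bob | 9 | CR

(9, Bob, 9, CR)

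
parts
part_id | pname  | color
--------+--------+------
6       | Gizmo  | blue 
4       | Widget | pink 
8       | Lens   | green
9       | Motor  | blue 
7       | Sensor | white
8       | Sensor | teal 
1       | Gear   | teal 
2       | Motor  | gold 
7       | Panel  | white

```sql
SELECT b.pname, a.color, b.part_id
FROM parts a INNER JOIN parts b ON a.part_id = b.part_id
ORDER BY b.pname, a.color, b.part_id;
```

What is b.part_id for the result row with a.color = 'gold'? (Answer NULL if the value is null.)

2

INNER JOIN keeps only pairs where the ON condition holds.
Matching on a.part_id = b.part_id.
Matched pairs: 13.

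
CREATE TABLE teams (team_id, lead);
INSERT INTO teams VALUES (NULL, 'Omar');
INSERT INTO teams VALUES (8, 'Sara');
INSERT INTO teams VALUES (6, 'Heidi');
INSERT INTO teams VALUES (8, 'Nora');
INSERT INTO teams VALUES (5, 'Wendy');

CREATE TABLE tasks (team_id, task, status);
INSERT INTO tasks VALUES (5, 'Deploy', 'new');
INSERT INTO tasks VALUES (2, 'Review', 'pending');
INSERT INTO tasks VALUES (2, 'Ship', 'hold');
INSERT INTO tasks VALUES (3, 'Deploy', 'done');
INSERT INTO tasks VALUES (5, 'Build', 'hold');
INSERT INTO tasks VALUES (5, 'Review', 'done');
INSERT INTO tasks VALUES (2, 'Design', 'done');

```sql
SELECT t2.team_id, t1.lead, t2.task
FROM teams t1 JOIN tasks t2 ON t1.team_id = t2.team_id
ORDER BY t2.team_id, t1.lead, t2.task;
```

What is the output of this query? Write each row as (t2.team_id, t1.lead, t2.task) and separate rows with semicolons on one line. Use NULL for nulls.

INNER JOIN keeps only pairs where the ON condition holds.
Matching on t1.team_id = t2.team_id. A NULL in a compared column never satisfies the condition.
Matched pairs: 3.

(5, Wendy, Build); (5, Wendy, Deploy); (5, Wendy, Review)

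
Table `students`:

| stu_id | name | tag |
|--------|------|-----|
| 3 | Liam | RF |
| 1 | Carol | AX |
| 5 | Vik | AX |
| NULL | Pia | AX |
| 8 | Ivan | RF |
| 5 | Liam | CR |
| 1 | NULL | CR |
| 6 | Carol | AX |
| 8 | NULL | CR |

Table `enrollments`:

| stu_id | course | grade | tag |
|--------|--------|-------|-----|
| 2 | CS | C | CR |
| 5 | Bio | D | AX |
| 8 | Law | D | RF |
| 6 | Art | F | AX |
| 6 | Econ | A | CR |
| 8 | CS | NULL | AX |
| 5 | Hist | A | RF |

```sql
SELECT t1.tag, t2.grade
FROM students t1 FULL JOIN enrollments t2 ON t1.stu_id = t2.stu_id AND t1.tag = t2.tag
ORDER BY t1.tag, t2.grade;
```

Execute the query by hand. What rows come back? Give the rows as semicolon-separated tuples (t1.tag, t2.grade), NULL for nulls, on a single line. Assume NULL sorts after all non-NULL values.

(AX, D); (AX, F); (AX, NULL); (AX, NULL); (CR, NULL); (CR, NULL); (CR, NULL); (RF, D); (RF, NULL); (NULL, A); (NULL, A); (NULL, C); (NULL, NULL)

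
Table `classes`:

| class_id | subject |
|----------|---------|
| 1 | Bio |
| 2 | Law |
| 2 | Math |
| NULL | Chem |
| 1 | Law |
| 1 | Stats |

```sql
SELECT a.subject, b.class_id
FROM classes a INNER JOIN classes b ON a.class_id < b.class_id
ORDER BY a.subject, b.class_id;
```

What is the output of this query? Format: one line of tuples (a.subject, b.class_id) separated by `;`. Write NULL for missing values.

(Bio, 2); (Bio, 2); (Law, 2); (Law, 2); (Stats, 2); (Stats, 2)

INNER JOIN keeps only pairs where the ON condition holds.
Matching on a.class_id < b.class_id. A NULL in a compared column never satisfies the condition.
Matched pairs: 6.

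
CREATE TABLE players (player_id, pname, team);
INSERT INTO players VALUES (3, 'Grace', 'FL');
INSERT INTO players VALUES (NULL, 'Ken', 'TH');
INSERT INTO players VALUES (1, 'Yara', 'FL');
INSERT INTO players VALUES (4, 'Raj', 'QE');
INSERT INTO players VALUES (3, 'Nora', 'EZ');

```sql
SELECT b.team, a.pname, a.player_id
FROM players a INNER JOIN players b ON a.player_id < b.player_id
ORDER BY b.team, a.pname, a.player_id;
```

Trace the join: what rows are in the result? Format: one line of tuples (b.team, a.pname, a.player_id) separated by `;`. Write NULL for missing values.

(EZ, Yara, 1); (FL, Yara, 1); (QE, Grace, 3); (QE, Nora, 3); (QE, Yara, 1)

INNER JOIN keeps only pairs where the ON condition holds.
Matching on a.player_id < b.player_id. A NULL in a compared column never satisfies the condition.
- player_id=3: 1 matching b row(s), so 1 row(s) emitted.
- player_id=NULL: no matching b row, dropped.
- player_id=1: 3 matching b row(s), so 3 row(s) emitted.
- player_id=4: no matching b row, dropped.
- player_id=3: 1 matching b row(s), so 1 row(s) emitted.
After projecting and ordering:
b.team | a.pname | a.player_id
EZ | Yara | 1
FL | Yara | 1
QE | Grace | 3
QE | Nora | 3
QE | Yara | 1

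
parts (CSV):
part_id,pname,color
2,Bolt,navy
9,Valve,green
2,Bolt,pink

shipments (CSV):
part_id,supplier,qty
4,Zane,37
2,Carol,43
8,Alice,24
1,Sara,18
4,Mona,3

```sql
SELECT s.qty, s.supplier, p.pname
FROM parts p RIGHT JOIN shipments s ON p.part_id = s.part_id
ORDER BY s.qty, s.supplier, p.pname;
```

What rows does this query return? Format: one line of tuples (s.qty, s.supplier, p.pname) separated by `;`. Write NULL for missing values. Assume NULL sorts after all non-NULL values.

RIGHT JOIN keeps every row from `shipments`; unmatched rows get NULL for `parts`'s columns.
Matching on p.part_id = s.part_id.
- part_id=2: 1 matching s row(s), so 1 row(s) emitted.
- part_id=9: no matching s row.
- part_id=2: 1 matching s row(s), so 1 row(s) emitted.
- 4 s row(s) had no p match → kept, p columns NULL.
After projecting and ordering:
s.qty | s.supplier | p.pname
3 | Mona | NULL
18 | Sara | NULL
24 | Alice | NULL
37 | Zane | NULL
43 | Carol | Bolt
43 | Carol | Bolt

(3, Mona, NULL); (18, Sara, NULL); (24, Alice, NULL); (37, Zane, NULL); (43, Carol, Bolt); (43, Carol, Bolt)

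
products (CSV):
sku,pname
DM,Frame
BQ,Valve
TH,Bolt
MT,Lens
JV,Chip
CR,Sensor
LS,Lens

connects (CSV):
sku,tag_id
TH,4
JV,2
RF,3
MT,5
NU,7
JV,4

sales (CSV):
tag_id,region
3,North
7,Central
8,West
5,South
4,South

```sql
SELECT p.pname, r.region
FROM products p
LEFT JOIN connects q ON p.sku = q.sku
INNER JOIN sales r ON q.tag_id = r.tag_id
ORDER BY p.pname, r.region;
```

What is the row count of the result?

Evaluate left to right. First `products p LEFT JOIN connects q` on sku: 8 row(s).
Then INNER JOIN `sales r` on tag_id: keep only rows whose q.tag_id appears in r.
Result: 3 row(s).

3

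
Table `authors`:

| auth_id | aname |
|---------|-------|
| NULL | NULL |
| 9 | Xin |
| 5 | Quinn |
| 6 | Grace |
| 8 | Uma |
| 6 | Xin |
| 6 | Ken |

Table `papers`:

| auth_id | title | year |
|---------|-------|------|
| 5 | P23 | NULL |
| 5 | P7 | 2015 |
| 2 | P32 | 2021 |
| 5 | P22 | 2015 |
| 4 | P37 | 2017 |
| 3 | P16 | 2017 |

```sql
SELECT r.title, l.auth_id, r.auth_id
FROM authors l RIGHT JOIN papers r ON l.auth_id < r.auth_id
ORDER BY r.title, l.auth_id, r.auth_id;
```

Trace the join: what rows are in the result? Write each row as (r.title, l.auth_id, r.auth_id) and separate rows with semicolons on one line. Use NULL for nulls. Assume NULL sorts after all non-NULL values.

(P16, NULL, 3); (P22, NULL, 5); (P23, NULL, 5); (P32, NULL, 2); (P37, NULL, 4); (P7, NULL, 5)

RIGHT JOIN keeps every row from `papers`; unmatched rows get NULL for `authors`'s columns.
Matching on l.auth_id < r.auth_id. A NULL in a compared column never satisfies the condition.
- l row (auth_id=NULL): no match.
- l row (auth_id=9): no match.
- l row (auth_id=5): no match.
- l row (auth_id=6): no match.
- l row (auth_id=8): no match.
- l row (auth_id=6): no match.
- l row (auth_id=6): no match.
- 6 r row(s) had no l match → kept, l columns NULL.
After projecting and ordering:
r.title | l.auth_id | r.auth_id
P16 | NULL | 3
P22 | NULL | 5
P23 | NULL | 5
P32 | NULL | 2
P37 | NULL | 4
P7 | NULL | 5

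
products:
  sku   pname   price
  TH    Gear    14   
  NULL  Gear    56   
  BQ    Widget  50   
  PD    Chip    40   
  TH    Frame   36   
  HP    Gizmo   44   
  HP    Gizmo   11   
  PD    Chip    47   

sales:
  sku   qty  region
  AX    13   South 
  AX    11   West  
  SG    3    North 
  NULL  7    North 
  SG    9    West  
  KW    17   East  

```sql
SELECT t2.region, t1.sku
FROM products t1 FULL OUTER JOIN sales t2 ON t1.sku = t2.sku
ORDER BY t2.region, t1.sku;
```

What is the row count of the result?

FULL OUTER JOIN keeps every row from both sides; unmatched rows get NULL for the other side's columns.
Matching on t1.sku = t2.sku. A NULL in a compared column never satisfies the condition.
- sku=TH: no t2 row matches, row kept with t2 columns NULL.
- sku=NULL: no t2 row matches, row kept with t2 columns NULL.
- sku=BQ: no t2 row matches, row kept with t2 columns NULL.
- sku=PD: no t2 row matches, row kept with t2 columns NULL.
- sku=TH: no t2 row matches, row kept with t2 columns NULL.
- sku=HP: no t2 row matches, row kept with t2 columns NULL.
- sku=HP: no t2 row matches, row kept with t2 columns NULL.
- sku=PD: no t2 row matches, row kept with t2 columns NULL.
- plus 6 unmatched t2 row(s), each kept with NULL t1 columns.
Total: 0 matched + 14 padded = 14 rows.

14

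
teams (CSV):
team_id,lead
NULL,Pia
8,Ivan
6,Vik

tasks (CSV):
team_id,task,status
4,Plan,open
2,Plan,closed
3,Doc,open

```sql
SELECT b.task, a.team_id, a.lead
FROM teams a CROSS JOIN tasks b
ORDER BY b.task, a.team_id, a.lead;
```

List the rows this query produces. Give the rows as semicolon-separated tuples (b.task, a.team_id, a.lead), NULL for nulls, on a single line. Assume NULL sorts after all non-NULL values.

CROSS JOIN pairs every row of `teams` with every row of `tasks`: 3 × 3 = 9 rows.

(Doc, 6, Vik); (Doc, 8, Ivan); (Doc, NULL, Pia); (Plan, 6, Vik); (Plan, 6, Vik); (Plan, 8, Ivan); (Plan, 8, Ivan); (Plan, NULL, Pia); (Plan, NULL, Pia)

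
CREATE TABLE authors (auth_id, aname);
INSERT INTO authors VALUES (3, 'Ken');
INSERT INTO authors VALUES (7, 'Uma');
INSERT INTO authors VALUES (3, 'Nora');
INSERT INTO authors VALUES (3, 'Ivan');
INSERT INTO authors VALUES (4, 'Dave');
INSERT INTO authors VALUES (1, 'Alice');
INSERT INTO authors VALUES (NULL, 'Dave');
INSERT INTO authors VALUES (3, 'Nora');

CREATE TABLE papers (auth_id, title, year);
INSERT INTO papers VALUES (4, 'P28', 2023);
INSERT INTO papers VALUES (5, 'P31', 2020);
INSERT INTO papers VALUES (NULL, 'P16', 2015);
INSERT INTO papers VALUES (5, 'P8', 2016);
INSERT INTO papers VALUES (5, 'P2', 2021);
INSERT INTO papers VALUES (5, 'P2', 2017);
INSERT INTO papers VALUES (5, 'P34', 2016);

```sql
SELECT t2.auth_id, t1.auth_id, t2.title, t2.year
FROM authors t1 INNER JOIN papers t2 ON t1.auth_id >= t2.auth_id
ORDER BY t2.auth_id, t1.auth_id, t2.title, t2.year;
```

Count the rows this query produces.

7

INNER JOIN keeps only pairs where the ON condition holds.
Matching on t1.auth_id >= t2.auth_id. A NULL in a compared column never satisfies the condition.
- auth_id=3: no matching t2 row, dropped.
- auth_id=7: 6 matching t2 row(s), so 6 row(s) emitted.
- auth_id=3: no matching t2 row, dropped.
- auth_id=3: no matching t2 row, dropped.
- auth_id=4: 1 matching t2 row(s), so 1 row(s) emitted.
- auth_id=1: no matching t2 row, dropped.
- auth_id=NULL: no matching t2 row, dropped.
- auth_id=3: no matching t2 row, dropped.
Total: 7 rows.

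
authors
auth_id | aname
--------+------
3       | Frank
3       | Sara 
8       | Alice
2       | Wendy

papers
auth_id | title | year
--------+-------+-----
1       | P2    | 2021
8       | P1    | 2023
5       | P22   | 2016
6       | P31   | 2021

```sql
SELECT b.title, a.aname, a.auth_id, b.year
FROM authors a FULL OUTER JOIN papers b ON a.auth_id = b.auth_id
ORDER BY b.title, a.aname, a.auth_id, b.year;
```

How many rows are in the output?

FULL OUTER JOIN keeps every row from both sides; unmatched rows get NULL for the other side's columns.
Matching on a.auth_id = b.auth_id.
- a (auth_id=3) has no partner → padded with NULL.
- a (auth_id=3) has no partner → padded with NULL.
- a (auth_id=8) pairs with 1 row(s) of b.
- a (auth_id=2) has no partner → padded with NULL.
- 3 b row(s) had no a match → kept, a columns NULL.
Total: 1 matched + 6 padded = 7 rows.

7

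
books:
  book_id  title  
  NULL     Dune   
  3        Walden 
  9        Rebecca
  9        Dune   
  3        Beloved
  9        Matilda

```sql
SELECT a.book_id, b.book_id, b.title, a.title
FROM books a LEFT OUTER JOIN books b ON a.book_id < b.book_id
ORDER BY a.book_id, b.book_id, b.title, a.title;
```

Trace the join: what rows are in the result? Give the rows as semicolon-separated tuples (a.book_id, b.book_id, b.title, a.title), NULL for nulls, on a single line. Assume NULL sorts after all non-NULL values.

(3, 9, Dune, Beloved); (3, 9, Dune, Walden); (3, 9, Matilda, Beloved); (3, 9, Matilda, Walden); (3, 9, Rebecca, Beloved); (3, 9, Rebecca, Walden); (9, NULL, NULL, Dune); (9, NULL, NULL, Matilda); (9, NULL, NULL, Rebecca); (NULL, NULL, NULL, Dune)

LEFT JOIN keeps every row from `books a`; unmatched rows get NULL for `books b`'s columns.
Matching on a.book_id < b.book_id. A NULL in a compared column never satisfies the condition.
- a (book_id=NULL) has no partner → padded with NULL.
- a (book_id=3) pairs with 3 row(s) of b.
- a (book_id=9) has no partner → padded with NULL.
- a (book_id=9) has no partner → padded with NULL.
- a (book_id=3) pairs with 3 row(s) of b.
- a (book_id=9) has no partner → padded with NULL.
After projecting and ordering:
a.book_id | b.book_id | b.title | a.title
3 | 9 | Dune | Beloved
3 | 9 | Dune | Walden
3 | 9 | Matilda | Beloved
3 | 9 | Matilda | Walden
3 | 9 | Rebecca | Beloved
3 | 9 | Rebecca | Walden
9 | NULL | NULL | Dune
9 | NULL | NULL | Matilda
9 | NULL | NULL | Rebecca
NULL | NULL | NULL | Dune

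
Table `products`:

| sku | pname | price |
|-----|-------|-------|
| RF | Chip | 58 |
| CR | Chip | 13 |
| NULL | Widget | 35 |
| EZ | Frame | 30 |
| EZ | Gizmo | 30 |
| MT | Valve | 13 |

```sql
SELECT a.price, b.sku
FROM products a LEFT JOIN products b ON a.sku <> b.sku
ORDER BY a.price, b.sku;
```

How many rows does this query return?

LEFT JOIN keeps every row from `products a`; unmatched rows get NULL for `products b`'s columns.
Matching on a.sku <> b.sku. A NULL in a compared column never satisfies the condition.
Matched pairs: 18; unmatched a rows kept: 1.
Total: 18 matched + 1 padded = 19 rows.

19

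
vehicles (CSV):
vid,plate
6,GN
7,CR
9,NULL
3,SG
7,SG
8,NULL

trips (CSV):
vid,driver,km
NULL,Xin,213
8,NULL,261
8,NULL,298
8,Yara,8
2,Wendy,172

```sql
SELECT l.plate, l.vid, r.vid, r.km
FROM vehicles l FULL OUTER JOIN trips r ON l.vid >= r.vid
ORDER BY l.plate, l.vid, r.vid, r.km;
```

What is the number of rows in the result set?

13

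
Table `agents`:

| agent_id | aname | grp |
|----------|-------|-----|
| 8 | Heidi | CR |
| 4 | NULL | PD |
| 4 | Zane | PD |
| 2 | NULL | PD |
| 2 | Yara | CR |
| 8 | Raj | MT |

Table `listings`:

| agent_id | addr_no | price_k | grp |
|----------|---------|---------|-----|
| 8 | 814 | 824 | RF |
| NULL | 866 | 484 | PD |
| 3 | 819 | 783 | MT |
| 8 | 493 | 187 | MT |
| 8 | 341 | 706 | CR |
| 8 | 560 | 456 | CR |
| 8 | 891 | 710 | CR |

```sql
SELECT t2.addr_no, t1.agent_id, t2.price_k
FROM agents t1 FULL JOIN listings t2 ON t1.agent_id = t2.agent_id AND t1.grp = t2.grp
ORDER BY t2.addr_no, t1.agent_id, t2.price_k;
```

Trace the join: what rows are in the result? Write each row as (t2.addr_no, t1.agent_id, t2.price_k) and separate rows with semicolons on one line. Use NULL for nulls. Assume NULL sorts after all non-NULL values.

FULL OUTER JOIN keeps every row from both sides; unmatched rows get NULL for the other side's columns.
Matching on t1.agent_id = t2.agent_id AND t1.grp = t2.grp. A NULL in a compared column never satisfies the condition.
Matched pairs: 4; unmatched t1 rows kept: 4; unmatched t2 rows kept: 3.

(341, 8, 706); (493, 8, 187); (560, 8, 456); (814, NULL, 824); (819, NULL, 783); (866, NULL, 484); (891, 8, 710); (NULL, 2, NULL); (NULL, 2, NULL); (NULL, 4, NULL); (NULL, 4, NULL)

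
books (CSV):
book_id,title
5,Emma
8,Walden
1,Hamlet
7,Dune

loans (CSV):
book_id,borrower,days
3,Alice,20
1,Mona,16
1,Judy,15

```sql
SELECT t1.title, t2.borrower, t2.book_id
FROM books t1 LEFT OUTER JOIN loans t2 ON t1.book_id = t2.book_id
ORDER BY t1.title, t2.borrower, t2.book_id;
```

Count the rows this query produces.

5

LEFT JOIN keeps every row from `books`; unmatched rows get NULL for `loans`'s columns.
Matching on t1.book_id = t2.book_id.
- t1 row (book_id=5): no match → kept, t2 columns NULL.
- t1 row (book_id=8): no match → kept, t2 columns NULL.
- t1 row (book_id=1): matches 2 t2 row(s) → 2 output row(s).
- t1 row (book_id=7): no match → kept, t2 columns NULL.
Total: 2 matched + 3 padded = 5 rows.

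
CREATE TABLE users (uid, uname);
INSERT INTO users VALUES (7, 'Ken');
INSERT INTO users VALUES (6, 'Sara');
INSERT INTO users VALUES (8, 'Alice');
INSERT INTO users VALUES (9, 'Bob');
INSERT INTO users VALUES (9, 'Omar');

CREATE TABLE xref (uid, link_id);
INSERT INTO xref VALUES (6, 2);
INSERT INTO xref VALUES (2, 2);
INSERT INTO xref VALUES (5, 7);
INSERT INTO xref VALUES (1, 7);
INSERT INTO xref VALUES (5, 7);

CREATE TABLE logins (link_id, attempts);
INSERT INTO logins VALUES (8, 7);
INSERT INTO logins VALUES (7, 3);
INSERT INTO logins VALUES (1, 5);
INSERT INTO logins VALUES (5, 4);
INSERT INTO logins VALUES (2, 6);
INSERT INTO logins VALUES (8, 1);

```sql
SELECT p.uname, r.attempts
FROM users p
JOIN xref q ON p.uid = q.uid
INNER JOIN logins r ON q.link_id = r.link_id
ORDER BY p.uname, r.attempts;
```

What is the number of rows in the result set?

Evaluate left to right. First `users p INNER JOIN xref q` on uid: 1 row(s).
Then INNER JOIN `logins r` on link_id: keep only rows whose q.link_id appears in r.
Result: 1 row(s).

1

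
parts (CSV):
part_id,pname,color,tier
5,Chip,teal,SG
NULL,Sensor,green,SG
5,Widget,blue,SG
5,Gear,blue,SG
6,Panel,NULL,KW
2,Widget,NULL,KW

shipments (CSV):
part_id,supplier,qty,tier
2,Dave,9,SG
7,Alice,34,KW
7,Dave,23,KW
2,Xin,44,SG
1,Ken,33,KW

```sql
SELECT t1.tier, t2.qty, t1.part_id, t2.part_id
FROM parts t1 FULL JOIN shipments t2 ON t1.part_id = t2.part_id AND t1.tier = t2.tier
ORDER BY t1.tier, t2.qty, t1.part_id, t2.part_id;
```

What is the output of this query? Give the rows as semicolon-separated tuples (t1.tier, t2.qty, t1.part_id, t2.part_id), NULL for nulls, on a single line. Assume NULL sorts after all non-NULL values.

(KW, NULL, 2, NULL); (KW, NULL, 6, NULL); (SG, NULL, 5, NULL); (SG, NULL, 5, NULL); (SG, NULL, 5, NULL); (SG, NULL, NULL, NULL); (NULL, 9, NULL, 2); (NULL, 23, NULL, 7); (NULL, 33, NULL, 1); (NULL, 34, NULL, 7); (NULL, 44, NULL, 2)

FULL OUTER JOIN keeps every row from both sides; unmatched rows get NULL for the other side's columns.
Matching on t1.part_id = t2.part_id AND t1.tier = t2.tier. A NULL in a compared column never satisfies the condition.
Matched pairs: 0; unmatched t1 rows kept: 6; unmatched t2 rows kept: 5.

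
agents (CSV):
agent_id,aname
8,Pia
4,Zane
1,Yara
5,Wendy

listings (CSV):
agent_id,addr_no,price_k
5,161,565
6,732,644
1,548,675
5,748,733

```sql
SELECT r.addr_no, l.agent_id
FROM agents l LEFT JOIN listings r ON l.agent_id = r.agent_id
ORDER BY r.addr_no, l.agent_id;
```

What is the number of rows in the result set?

5

LEFT JOIN keeps every row from `agents`; unmatched rows get NULL for `listings`'s columns.
Matching on l.agent_id = r.agent_id.
- l (agent_id=8) has no partner → padded with NULL.
- l (agent_id=4) has no partner → padded with NULL.
- l (agent_id=1) pairs with 1 row(s) of r.
- l (agent_id=5) pairs with 2 row(s) of r.
Total: 3 matched + 2 padded = 5 rows.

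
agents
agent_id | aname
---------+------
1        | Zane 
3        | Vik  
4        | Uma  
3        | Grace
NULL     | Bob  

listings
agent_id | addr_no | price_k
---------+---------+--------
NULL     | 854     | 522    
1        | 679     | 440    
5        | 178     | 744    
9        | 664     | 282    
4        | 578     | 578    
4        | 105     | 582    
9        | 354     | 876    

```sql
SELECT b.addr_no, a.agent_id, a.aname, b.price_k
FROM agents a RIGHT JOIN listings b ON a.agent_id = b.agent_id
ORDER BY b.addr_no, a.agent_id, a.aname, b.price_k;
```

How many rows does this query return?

7

RIGHT JOIN keeps every row from `listings`; unmatched rows get NULL for `agents`'s columns.
Matching on a.agent_id = b.agent_id. A NULL in a compared column never satisfies the condition.
Matched pairs: 3; unmatched b rows kept: 4.
Total: 3 matched + 4 padded = 7 rows.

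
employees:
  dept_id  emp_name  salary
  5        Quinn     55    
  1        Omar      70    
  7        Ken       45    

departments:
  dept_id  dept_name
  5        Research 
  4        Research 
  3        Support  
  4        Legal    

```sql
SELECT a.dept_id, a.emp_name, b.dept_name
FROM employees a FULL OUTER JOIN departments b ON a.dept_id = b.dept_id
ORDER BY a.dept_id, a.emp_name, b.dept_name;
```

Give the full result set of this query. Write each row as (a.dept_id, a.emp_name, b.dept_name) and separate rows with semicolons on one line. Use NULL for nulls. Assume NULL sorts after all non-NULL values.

(1, Omar, NULL); (5, Quinn, Research); (7, Ken, NULL); (NULL, NULL, Legal); (NULL, NULL, Research); (NULL, NULL, Support)

FULL OUTER JOIN keeps every row from both sides; unmatched rows get NULL for the other side's columns.
Matching on a.dept_id = b.dept_id.
- a (dept_id=5) pairs with 1 row(s) of b.
- a (dept_id=1) has no partner → padded with NULL.
- a (dept_id=7) has no partner → padded with NULL.
- 3 b row(s) had no a match → kept, a columns NULL.
After projecting and ordering:
a.dept_id | a.emp_name | b.dept_name
1 | Omar | NULL
5 | Quinn | Research
7 | Ken | NULL
NULL | NULL | Legal
NULL | NULL | Research
NULL | NULL | Support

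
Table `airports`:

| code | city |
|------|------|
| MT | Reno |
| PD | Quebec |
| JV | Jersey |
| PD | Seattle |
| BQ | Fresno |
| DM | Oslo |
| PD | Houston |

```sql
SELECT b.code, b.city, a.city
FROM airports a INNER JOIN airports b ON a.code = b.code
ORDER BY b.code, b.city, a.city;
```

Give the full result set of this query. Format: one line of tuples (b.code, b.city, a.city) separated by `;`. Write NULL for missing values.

(BQ, Fresno, Fresno); (DM, Oslo, Oslo); (JV, Jersey, Jersey); (MT, Reno, Reno); (PD, Houston, Houston); (PD, Houston, Quebec); (PD, Houston, Seattle); (PD, Quebec, Houston); (PD, Quebec, Quebec); (PD, Quebec, Seattle); (PD, Seattle, Houston); (PD, Seattle, Quebec); (PD, Seattle, Seattle)

INNER JOIN keeps only pairs where the ON condition holds.
Matching on a.code = b.code.
- a row (code=MT): matches 1 b row(s) → 1 output row(s).
- a row (code=PD): matches 3 b row(s) → 3 output row(s).
- a row (code=JV): matches 1 b row(s) → 1 output row(s).
- a row (code=PD): matches 3 b row(s) → 3 output row(s).
- a row (code=BQ): matches 1 b row(s) → 1 output row(s).
- a row (code=DM): matches 1 b row(s) → 1 output row(s).
- a row (code=PD): matches 3 b row(s) → 3 output row(s).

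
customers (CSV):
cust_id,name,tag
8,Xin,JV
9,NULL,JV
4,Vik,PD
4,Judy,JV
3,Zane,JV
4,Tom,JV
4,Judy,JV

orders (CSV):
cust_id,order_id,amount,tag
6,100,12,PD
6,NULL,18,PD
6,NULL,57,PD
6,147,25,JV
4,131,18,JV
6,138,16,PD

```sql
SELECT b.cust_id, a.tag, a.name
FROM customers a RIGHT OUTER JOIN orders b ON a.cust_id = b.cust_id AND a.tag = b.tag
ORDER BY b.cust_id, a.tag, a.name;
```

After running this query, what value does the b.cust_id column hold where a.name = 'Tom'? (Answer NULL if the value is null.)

RIGHT JOIN keeps every row from `orders`; unmatched rows get NULL for `customers`'s columns.
Matching on a.cust_id = b.cust_id AND a.tag = b.tag.
- a row (cust_id=8, tag=JV): no match.
- a row (cust_id=9, tag=JV): no match.
- a row (cust_id=4, tag=PD): no match.
- a row (cust_id=4, tag=JV): matches 1 b row(s) → 1 output row(s).
- a row (cust_id=3, tag=JV): no match.
- a row (cust_id=4, tag=JV): matches 1 b row(s) → 1 output row(s).
- a row (cust_id=4, tag=JV): matches 1 b row(s) → 1 output row(s).
- 5 b row(s) had no a match → kept, a columns NULL.

4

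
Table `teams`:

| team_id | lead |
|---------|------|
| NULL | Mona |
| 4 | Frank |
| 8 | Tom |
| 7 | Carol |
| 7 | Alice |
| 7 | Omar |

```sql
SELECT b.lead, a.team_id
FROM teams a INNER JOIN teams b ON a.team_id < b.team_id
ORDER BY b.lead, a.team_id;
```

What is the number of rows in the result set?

7

INNER JOIN keeps only pairs where the ON condition holds.
Matching on a.team_id < b.team_id. A NULL in a compared column never satisfies the condition.
- a row (team_id=NULL): no match → dropped.
- a row (team_id=4): matches 4 b row(s) → 4 output row(s).
- a row (team_id=8): no match → dropped.
- a row (team_id=7): matches 1 b row(s) → 1 output row(s).
- a row (team_id=7): matches 1 b row(s) → 1 output row(s).
- a row (team_id=7): matches 1 b row(s) → 1 output row(s).
Total: 7 rows.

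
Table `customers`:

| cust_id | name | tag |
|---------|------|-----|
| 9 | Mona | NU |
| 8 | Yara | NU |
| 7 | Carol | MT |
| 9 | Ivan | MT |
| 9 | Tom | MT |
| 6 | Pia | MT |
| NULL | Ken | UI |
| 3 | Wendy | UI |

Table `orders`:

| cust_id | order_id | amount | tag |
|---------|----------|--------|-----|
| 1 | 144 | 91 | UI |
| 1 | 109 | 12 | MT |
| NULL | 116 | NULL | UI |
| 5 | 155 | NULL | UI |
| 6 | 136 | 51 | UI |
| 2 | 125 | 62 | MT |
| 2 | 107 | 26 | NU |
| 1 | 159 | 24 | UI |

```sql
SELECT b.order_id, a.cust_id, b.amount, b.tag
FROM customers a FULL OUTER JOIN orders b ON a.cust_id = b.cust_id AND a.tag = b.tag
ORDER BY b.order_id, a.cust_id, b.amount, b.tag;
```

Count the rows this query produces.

FULL OUTER JOIN keeps every row from both sides; unmatched rows get NULL for the other side's columns.
Matching on a.cust_id = b.cust_id AND a.tag = b.tag. A NULL in a compared column never satisfies the condition.
- cust_id=9, tag=NU: no b row matches, row kept with b columns NULL.
- cust_id=8, tag=NU: no b row matches, row kept with b columns NULL.
- cust_id=7, tag=MT: no b row matches, row kept with b columns NULL.
- cust_id=9, tag=MT: no b row matches, row kept with b columns NULL.
- cust_id=9, tag=MT: no b row matches, row kept with b columns NULL.
- cust_id=6, tag=MT: no b row matches, row kept with b columns NULL.
- cust_id=NULL, tag=UI: no b row matches, row kept with b columns NULL.
- cust_id=3, tag=UI: no b row matches, row kept with b columns NULL.
- plus 8 unmatched b row(s), each kept with NULL a columns.
Total: 0 matched + 16 padded = 16 rows.

16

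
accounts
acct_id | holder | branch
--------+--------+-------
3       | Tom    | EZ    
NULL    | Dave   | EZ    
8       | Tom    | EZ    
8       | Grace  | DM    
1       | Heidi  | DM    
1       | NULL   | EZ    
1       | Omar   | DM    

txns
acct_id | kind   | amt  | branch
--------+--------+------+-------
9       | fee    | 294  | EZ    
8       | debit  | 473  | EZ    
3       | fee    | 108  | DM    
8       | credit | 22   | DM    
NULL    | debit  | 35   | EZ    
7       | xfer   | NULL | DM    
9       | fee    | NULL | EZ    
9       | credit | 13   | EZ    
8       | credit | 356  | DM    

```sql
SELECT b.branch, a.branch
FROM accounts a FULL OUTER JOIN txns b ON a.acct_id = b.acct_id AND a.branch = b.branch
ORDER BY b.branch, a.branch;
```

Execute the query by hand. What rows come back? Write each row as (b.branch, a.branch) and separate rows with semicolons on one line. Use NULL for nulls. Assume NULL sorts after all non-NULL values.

FULL OUTER JOIN keeps every row from both sides; unmatched rows get NULL for the other side's columns.
Matching on a.acct_id = b.acct_id AND a.branch = b.branch. A NULL in a compared column never satisfies the condition.
Matched pairs: 3; unmatched a rows kept: 5; unmatched b rows kept: 6.

(DM, DM); (DM, DM); (DM, NULL); (DM, NULL); (EZ, EZ); (EZ, NULL); (EZ, NULL); (EZ, NULL); (EZ, NULL); (NULL, DM); (NULL, DM); (NULL, EZ); (NULL, EZ); (NULL, EZ)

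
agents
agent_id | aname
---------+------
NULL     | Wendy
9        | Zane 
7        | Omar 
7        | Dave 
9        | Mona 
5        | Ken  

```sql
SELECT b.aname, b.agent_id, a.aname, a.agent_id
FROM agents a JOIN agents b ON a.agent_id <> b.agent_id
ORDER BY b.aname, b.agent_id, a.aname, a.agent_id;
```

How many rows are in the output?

16

INNER JOIN keeps only pairs where the ON condition holds.
Matching on a.agent_id <> b.agent_id. A NULL in a compared column never satisfies the condition.
- a[0] agent_id=NULL → no match; dropped.
- a[1] agent_id=9 → 3 match(es) in b → 3 row(s).
- a[2] agent_id=7 → 3 match(es) in b → 3 row(s).
- a[3] agent_id=7 → 3 match(es) in b → 3 row(s).
- a[4] agent_id=9 → 3 match(es) in b → 3 row(s).
- a[5] agent_id=5 → 4 match(es) in b → 4 row(s).
Total: 16 rows.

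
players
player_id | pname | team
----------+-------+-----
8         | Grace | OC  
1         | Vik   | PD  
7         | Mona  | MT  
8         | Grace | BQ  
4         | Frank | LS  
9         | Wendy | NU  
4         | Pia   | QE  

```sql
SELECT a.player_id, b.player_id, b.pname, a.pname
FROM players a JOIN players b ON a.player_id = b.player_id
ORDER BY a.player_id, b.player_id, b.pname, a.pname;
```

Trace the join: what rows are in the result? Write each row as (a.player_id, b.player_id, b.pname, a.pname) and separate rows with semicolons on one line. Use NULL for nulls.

(1, 1, Vik, Vik); (4, 4, Frank, Frank); (4, 4, Frank, Pia); (4, 4, Pia, Frank); (4, 4, Pia, Pia); (7, 7, Mona, Mona); (8, 8, Grace, Grace); (8, 8, Grace, Grace); (8, 8, Grace, Grace); (8, 8, Grace, Grace); (9, 9, Wendy, Wendy)

INNER JOIN keeps only pairs where the ON condition holds.
Matching on a.player_id = b.player_id.
- a[0] player_id=8 → 2 match(es) in b → 2 row(s).
- a[1] player_id=1 → 1 match(es) in b → 1 row(s).
- a[2] player_id=7 → 1 match(es) in b → 1 row(s).
- a[3] player_id=8 → 2 match(es) in b → 2 row(s).
- a[4] player_id=4 → 2 match(es) in b → 2 row(s).
- a[5] player_id=9 → 1 match(es) in b → 1 row(s).
- a[6] player_id=4 → 2 match(es) in b → 2 row(s).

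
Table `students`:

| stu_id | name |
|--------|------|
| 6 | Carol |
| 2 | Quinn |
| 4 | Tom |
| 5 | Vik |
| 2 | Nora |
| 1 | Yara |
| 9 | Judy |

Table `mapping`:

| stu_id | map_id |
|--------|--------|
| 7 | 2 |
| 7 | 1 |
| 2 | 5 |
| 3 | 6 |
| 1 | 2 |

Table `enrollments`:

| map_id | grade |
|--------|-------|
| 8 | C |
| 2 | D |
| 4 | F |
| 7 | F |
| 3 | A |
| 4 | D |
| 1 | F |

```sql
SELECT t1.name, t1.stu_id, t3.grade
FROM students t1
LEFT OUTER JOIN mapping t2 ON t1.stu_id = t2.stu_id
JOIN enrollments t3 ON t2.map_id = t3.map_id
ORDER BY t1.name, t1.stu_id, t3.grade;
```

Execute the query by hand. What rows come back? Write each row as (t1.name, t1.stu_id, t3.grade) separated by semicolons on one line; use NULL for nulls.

Step 1 — t1 LEFT JOIN t2 on stu_id → 7 row(s).
Then INNER JOIN `enrollments t3` on map_id: keep only rows whose t2.map_id appears in t3.

(Yara, 1, D)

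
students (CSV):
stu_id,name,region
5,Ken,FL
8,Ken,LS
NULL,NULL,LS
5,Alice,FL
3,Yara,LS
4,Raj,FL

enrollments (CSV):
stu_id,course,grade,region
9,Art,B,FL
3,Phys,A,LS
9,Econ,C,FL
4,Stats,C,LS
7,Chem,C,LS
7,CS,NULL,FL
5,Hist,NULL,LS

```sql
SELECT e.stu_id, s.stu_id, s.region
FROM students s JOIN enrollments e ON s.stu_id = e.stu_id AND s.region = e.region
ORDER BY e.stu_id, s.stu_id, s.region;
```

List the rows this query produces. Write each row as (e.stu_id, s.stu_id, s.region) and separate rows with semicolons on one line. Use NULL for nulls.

INNER JOIN keeps only pairs where the ON condition holds.
Matching on s.stu_id = e.stu_id AND s.region = e.region. A NULL in a compared column never satisfies the condition.
- s row (stu_id=5, region=FL): no match → dropped.
- s row (stu_id=8, region=LS): no match → dropped.
- s row (stu_id=NULL, region=LS): no match → dropped.
- s row (stu_id=5, region=FL): no match → dropped.
- s row (stu_id=3, region=LS): matches 1 e row(s) → 1 output row(s).
- s row (stu_id=4, region=FL): no match → dropped.
After projecting and ordering:
e.stu_id | s.stu_id | s.region
3 | 3 | LS

(3, 3, LS)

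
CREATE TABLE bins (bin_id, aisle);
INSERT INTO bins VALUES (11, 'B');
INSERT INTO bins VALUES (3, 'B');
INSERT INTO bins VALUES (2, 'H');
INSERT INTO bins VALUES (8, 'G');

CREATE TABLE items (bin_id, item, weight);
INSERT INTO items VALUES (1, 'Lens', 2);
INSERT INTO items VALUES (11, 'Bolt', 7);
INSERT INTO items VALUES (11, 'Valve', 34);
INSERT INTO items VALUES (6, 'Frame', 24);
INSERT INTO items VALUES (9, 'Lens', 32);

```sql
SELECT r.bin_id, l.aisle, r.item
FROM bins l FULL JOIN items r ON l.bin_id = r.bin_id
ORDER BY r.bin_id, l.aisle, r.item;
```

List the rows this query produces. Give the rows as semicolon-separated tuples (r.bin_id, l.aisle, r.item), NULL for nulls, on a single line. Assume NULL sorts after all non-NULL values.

(1, NULL, Lens); (6, NULL, Frame); (9, NULL, Lens); (11, B, Bolt); (11, B, Valve); (NULL, B, NULL); (NULL, G, NULL); (NULL, H, NULL)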